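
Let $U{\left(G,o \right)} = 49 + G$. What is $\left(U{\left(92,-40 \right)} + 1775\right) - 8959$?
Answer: $-7043$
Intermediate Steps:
$\left(U{\left(92,-40 \right)} + 1775\right) - 8959 = \left(\left(49 + 92\right) + 1775\right) - 8959 = \left(141 + 1775\right) - 8959 = 1916 - 8959 = -7043$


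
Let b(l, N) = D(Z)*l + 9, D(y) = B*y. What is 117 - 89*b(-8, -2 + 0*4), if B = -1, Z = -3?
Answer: 1452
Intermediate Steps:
D(y) = -y
b(l, N) = 9 + 3*l (b(l, N) = (-1*(-3))*l + 9 = 3*l + 9 = 9 + 3*l)
117 - 89*b(-8, -2 + 0*4) = 117 - 89*(9 + 3*(-8)) = 117 - 89*(9 - 24) = 117 - 89*(-15) = 117 + 1335 = 1452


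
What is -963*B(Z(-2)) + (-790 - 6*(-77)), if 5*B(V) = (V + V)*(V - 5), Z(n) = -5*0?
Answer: -328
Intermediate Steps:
Z(n) = 0
B(V) = 2*V*(-5 + V)/5 (B(V) = ((V + V)*(V - 5))/5 = ((2*V)*(-5 + V))/5 = (2*V*(-5 + V))/5 = 2*V*(-5 + V)/5)
-963*B(Z(-2)) + (-790 - 6*(-77)) = -1926*0*(-5 + 0)/5 + (-790 - 6*(-77)) = -1926*0*(-5)/5 + (-790 + 462) = -963*0 - 328 = 0 - 328 = -328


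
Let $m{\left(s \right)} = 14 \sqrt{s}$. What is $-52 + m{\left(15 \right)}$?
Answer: $-52 + 14 \sqrt{15} \approx 2.2218$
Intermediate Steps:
$-52 + m{\left(15 \right)} = -52 + 14 \sqrt{15}$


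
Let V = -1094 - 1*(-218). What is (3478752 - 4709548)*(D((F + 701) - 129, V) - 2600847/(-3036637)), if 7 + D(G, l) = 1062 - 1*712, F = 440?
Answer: -1285156982941048/3036637 ≈ -4.2322e+8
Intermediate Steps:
V = -876 (V = -1094 + 218 = -876)
D(G, l) = 343 (D(G, l) = -7 + (1062 - 1*712) = -7 + (1062 - 712) = -7 + 350 = 343)
(3478752 - 4709548)*(D((F + 701) - 129, V) - 2600847/(-3036637)) = (3478752 - 4709548)*(343 - 2600847/(-3036637)) = -1230796*(343 - 2600847*(-1/3036637)) = -1230796*(343 + 2600847/3036637) = -1230796*1044167338/3036637 = -1285156982941048/3036637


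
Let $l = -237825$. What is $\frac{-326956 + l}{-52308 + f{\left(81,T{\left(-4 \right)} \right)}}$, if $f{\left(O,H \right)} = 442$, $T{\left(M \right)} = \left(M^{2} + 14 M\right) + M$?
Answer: $\frac{564781}{51866} \approx 10.889$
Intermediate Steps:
$T{\left(M \right)} = M^{2} + 15 M$
$\frac{-326956 + l}{-52308 + f{\left(81,T{\left(-4 \right)} \right)}} = \frac{-326956 - 237825}{-52308 + 442} = - \frac{564781}{-51866} = \left(-564781\right) \left(- \frac{1}{51866}\right) = \frac{564781}{51866}$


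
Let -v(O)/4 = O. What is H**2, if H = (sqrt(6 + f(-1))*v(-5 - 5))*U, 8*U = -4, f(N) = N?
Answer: 2000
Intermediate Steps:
v(O) = -4*O
U = -1/2 (U = (1/8)*(-4) = -1/2 ≈ -0.50000)
H = -20*sqrt(5) (H = (sqrt(6 - 1)*(-4*(-5 - 5)))*(-1/2) = (sqrt(5)*(-4*(-10)))*(-1/2) = (sqrt(5)*40)*(-1/2) = (40*sqrt(5))*(-1/2) = -20*sqrt(5) ≈ -44.721)
H**2 = (-20*sqrt(5))**2 = 2000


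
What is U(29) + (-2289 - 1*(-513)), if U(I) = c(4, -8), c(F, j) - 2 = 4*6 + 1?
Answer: -1749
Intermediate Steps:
c(F, j) = 27 (c(F, j) = 2 + (4*6 + 1) = 2 + (24 + 1) = 2 + 25 = 27)
U(I) = 27
U(29) + (-2289 - 1*(-513)) = 27 + (-2289 - 1*(-513)) = 27 + (-2289 + 513) = 27 - 1776 = -1749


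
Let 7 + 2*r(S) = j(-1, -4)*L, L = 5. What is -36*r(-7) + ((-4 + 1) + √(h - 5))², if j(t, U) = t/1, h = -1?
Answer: 219 - 6*I*√6 ≈ 219.0 - 14.697*I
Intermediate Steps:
j(t, U) = t (j(t, U) = t*1 = t)
r(S) = -6 (r(S) = -7/2 + (-1*5)/2 = -7/2 + (½)*(-5) = -7/2 - 5/2 = -6)
-36*r(-7) + ((-4 + 1) + √(h - 5))² = -36*(-6) + ((-4 + 1) + √(-1 - 5))² = 216 + (-3 + √(-6))² = 216 + (-3 + I*√6)²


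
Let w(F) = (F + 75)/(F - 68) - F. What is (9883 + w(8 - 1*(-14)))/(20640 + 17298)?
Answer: 453509/1745148 ≈ 0.25987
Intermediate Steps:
w(F) = -F + (75 + F)/(-68 + F) (w(F) = (75 + F)/(-68 + F) - F = -F + (75 + F)/(-68 + F))
(9883 + w(8 - 1*(-14)))/(20640 + 17298) = (9883 + (75 - (8 - 1*(-14))² + 69*(8 - 1*(-14)))/(-68 + (8 - 1*(-14))))/(20640 + 17298) = (9883 + (75 - (8 + 14)² + 69*(8 + 14))/(-68 + (8 + 14)))/37938 = (9883 + (75 - 1*22² + 69*22)/(-68 + 22))*(1/37938) = (9883 + (75 - 1*484 + 1518)/(-46))*(1/37938) = (9883 - (75 - 484 + 1518)/46)*(1/37938) = (9883 - 1/46*1109)*(1/37938) = (9883 - 1109/46)*(1/37938) = (453509/46)*(1/37938) = 453509/1745148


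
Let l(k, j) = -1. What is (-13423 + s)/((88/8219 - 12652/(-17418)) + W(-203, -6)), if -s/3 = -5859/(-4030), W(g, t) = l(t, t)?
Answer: 124945697548947/2446533050 ≈ 51071.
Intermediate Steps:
W(g, t) = -1
s = -567/130 (s = -(-17577)/(-4030) = -(-17577)*(-1)/4030 = -3*189/130 = -567/130 ≈ -4.3615)
(-13423 + s)/((88/8219 - 12652/(-17418)) + W(-203, -6)) = (-13423 - 567/130)/((88/8219 - 12652/(-17418)) - 1) = -1745557/(130*((88*(1/8219) - 12652*(-1/17418)) - 1)) = -1745557/(130*((88/8219 + 6326/8709) - 1)) = -1745557/(130*(52759786/71579271 - 1)) = -1745557/(130*(-18819485/71579271)) = -1745557/130*(-71579271/18819485) = 124945697548947/2446533050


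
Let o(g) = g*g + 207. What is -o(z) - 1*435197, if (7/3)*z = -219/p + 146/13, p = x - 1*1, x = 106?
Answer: -4416991967189/10144225 ≈ -4.3542e+5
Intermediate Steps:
p = 105 (p = 106 - 1*1 = 106 - 1 = 105)
z = 12483/3185 (z = 3*(-219/105 + 146/13)/7 = 3*(-219*1/105 + 146*(1/13))/7 = 3*(-73/35 + 146/13)/7 = (3/7)*(4161/455) = 12483/3185 ≈ 3.9193)
o(g) = 207 + g² (o(g) = g² + 207 = 207 + g²)
-o(z) - 1*435197 = -(207 + (12483/3185)²) - 1*435197 = -(207 + 155825289/10144225) - 435197 = -1*2255679864/10144225 - 435197 = -2255679864/10144225 - 435197 = -4416991967189/10144225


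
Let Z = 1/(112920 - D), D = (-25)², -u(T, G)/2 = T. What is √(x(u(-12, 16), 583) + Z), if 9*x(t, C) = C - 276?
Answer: √3871322287330/336885 ≈ 5.8405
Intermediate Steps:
u(T, G) = -2*T
D = 625
Z = 1/112295 (Z = 1/(112920 - 1*625) = 1/(112920 - 625) = 1/112295 ≈ 8.9051e-6)
x(t, C) = -92/3 + C/9 (x(t, C) = (C - 276)/9 = (-276 + C)/9 = -92/3 + C/9)
√(x(u(-12, 16), 583) + Z) = √((-92/3 + (⅑)*583) + 1/112295) = √((-92/3 + 583/9) + 1/112295) = √(307/9 + 1/112295) = √(34474574/1010655) = √3871322287330/336885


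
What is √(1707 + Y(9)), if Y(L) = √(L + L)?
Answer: √(1707 + 3*√2) ≈ 41.367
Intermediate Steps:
Y(L) = √2*√L (Y(L) = √(2*L) = √2*√L)
√(1707 + Y(9)) = √(1707 + √2*√9) = √(1707 + √2*3) = √(1707 + 3*√2)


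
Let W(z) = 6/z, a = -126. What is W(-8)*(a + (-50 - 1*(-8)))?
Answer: 126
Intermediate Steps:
W(-8)*(a + (-50 - 1*(-8))) = (6/(-8))*(-126 + (-50 - 1*(-8))) = (6*(-⅛))*(-126 + (-50 + 8)) = -3*(-126 - 42)/4 = -¾*(-168) = 126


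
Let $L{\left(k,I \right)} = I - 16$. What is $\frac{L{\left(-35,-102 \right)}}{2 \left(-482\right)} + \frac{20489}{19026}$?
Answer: $\frac{392794}{327519} \approx 1.1993$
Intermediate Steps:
$L{\left(k,I \right)} = -16 + I$ ($L{\left(k,I \right)} = I - 16 = -16 + I$)
$\frac{L{\left(-35,-102 \right)}}{2 \left(-482\right)} + \frac{20489}{19026} = \frac{-16 - 102}{2 \left(-482\right)} + \frac{20489}{19026} = - \frac{118}{-964} + 20489 \cdot \frac{1}{19026} = \left(-118\right) \left(- \frac{1}{964}\right) + \frac{2927}{2718} = \frac{59}{482} + \frac{2927}{2718} = \frac{392794}{327519}$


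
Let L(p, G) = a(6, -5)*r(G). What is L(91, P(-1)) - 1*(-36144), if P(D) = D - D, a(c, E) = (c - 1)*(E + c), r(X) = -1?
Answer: 36139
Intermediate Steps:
a(c, E) = (-1 + c)*(E + c)
P(D) = 0
L(p, G) = -5 (L(p, G) = (6**2 - 1*(-5) - 1*6 - 5*6)*(-1) = (36 + 5 - 6 - 30)*(-1) = 5*(-1) = -5)
L(91, P(-1)) - 1*(-36144) = -5 - 1*(-36144) = -5 + 36144 = 36139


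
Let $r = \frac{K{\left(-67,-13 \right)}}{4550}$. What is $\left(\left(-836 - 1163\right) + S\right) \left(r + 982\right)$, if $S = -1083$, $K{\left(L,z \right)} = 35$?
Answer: $- \frac{196725601}{65} \approx -3.0265 \cdot 10^{6}$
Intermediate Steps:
$r = \frac{1}{130}$ ($r = \frac{35}{4550} = 35 \cdot \frac{1}{4550} = \frac{1}{130} \approx 0.0076923$)
$\left(\left(-836 - 1163\right) + S\right) \left(r + 982\right) = \left(\left(-836 - 1163\right) - 1083\right) \left(\frac{1}{130} + 982\right) = \left(-1999 - 1083\right) \frac{127661}{130} = \left(-3082\right) \frac{127661}{130} = - \frac{196725601}{65}$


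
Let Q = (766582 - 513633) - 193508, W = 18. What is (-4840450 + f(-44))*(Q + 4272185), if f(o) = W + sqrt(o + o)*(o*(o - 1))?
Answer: -20966941102432 + 17153238960*I*sqrt(22) ≈ -2.0967e+13 + 8.0456e+10*I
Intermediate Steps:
Q = 59441 (Q = 252949 - 193508 = 59441)
f(o) = 18 + sqrt(2)*o**(3/2)*(-1 + o) (f(o) = 18 + sqrt(o + o)*(o*(o - 1)) = 18 + sqrt(2*o)*(o*(-1 + o)) = 18 + (sqrt(2)*sqrt(o))*(o*(-1 + o)) = 18 + sqrt(2)*o**(3/2)*(-1 + o))
(-4840450 + f(-44))*(Q + 4272185) = (-4840450 + (18 + sqrt(2)*(-44)**(5/2) - sqrt(2)*(-44)**(3/2)))*(59441 + 4272185) = (-4840450 + (18 + sqrt(2)*(3872*I*sqrt(11)) - sqrt(2)*(-88*I*sqrt(11))))*4331626 = (-4840450 + (18 + 3872*I*sqrt(22) + 88*I*sqrt(22)))*4331626 = (-4840450 + (18 + 3960*I*sqrt(22)))*4331626 = (-4840432 + 3960*I*sqrt(22))*4331626 = -20966941102432 + 17153238960*I*sqrt(22)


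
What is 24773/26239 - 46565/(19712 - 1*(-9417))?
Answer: -500206318/764315831 ≈ -0.65445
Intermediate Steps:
24773/26239 - 46565/(19712 - 1*(-9417)) = 24773*(1/26239) - 46565/(19712 + 9417) = 24773/26239 - 46565/29129 = -500206318/764315831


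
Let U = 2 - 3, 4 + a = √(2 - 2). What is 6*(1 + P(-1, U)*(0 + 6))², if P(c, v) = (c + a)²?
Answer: 136806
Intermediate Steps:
a = -4 (a = -4 + √(2 - 2) = -4 + √0 = -4 + 0 = -4)
U = -1
P(c, v) = (-4 + c)² (P(c, v) = (c - 4)² = (-4 + c)²)
6*(1 + P(-1, U)*(0 + 6))² = 6*(1 + (-4 - 1)²*(0 + 6))² = 6*(1 + (-5)²*6)² = 6*(1 + 25*6)² = 6*(1 + 150)² = 6*151² = 6*22801 = 136806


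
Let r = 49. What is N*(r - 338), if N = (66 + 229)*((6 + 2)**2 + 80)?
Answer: -12276720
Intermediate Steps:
N = 42480 (N = 295*(8**2 + 80) = 295*(64 + 80) = 295*144 = 42480)
N*(r - 338) = 42480*(49 - 338) = 42480*(-289) = -12276720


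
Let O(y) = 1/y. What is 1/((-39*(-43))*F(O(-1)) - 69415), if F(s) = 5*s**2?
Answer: -1/61030 ≈ -1.6385e-5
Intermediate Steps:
1/((-39*(-43))*F(O(-1)) - 69415) = 1/((-39*(-43))*(5*(1/(-1))**2) - 69415) = 1/(1677*(5*(-1)**2) - 69415) = 1/(1677*(5*1) - 69415) = 1/(1677*5 - 69415) = 1/(8385 - 69415) = 1/(-61030) = -1/61030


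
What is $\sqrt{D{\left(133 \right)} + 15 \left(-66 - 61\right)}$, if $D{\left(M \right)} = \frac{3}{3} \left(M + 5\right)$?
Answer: $i \sqrt{1767} \approx 42.036 i$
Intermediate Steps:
$D{\left(M \right)} = 5 + M$ ($D{\left(M \right)} = 3 \cdot \frac{1}{3} \left(5 + M\right) = 1 \left(5 + M\right) = 5 + M$)
$\sqrt{D{\left(133 \right)} + 15 \left(-66 - 61\right)} = \sqrt{\left(5 + 133\right) + 15 \left(-66 - 61\right)} = \sqrt{138 + 15 \left(-127\right)} = \sqrt{138 - 1905} = \sqrt{-1767} = i \sqrt{1767}$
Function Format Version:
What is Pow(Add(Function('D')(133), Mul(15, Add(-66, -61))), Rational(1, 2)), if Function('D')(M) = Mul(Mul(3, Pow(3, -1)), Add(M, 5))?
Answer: Mul(I, Pow(1767, Rational(1, 2))) ≈ Mul(42.036, I)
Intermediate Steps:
Function('D')(M) = Add(5, M) (Function('D')(M) = Mul(Mul(3, Rational(1, 3)), Add(5, M)) = Mul(1, Add(5, M)) = Add(5, M))
Pow(Add(Function('D')(133), Mul(15, Add(-66, -61))), Rational(1, 2)) = Pow(Add(Add(5, 133), Mul(15, Add(-66, -61))), Rational(1, 2)) = Pow(Add(138, Mul(15, -127)), Rational(1, 2)) = Pow(Add(138, -1905), Rational(1, 2)) = Pow(-1767, Rational(1, 2)) = Mul(I, Pow(1767, Rational(1, 2)))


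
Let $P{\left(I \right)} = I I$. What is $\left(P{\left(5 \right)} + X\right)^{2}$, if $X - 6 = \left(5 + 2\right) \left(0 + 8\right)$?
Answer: $7569$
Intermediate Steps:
$P{\left(I \right)} = I^{2}$
$X = 62$ ($X = 6 + \left(5 + 2\right) \left(0 + 8\right) = 6 + 7 \cdot 8 = 6 + 56 = 62$)
$\left(P{\left(5 \right)} + X\right)^{2} = \left(5^{2} + 62\right)^{2} = \left(25 + 62\right)^{2} = 87^{2} = 7569$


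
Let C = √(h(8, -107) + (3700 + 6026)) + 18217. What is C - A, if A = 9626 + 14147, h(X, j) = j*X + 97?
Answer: -5556 + 7*√183 ≈ -5461.3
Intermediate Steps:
h(X, j) = 97 + X*j (h(X, j) = X*j + 97 = 97 + X*j)
A = 23773
C = 18217 + 7*√183 (C = √((97 + 8*(-107)) + (3700 + 6026)) + 18217 = √((97 - 856) + 9726) + 18217 = √(-759 + 9726) + 18217 = √8967 + 18217 = 7*√183 + 18217 = 18217 + 7*√183 ≈ 18312.)
C - A = (18217 + 7*√183) - 1*23773 = (18217 + 7*√183) - 23773 = -5556 + 7*√183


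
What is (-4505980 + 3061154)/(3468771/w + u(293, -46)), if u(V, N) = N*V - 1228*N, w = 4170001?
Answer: -6024925864826/179355211781 ≈ -33.592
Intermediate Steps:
u(V, N) = -1228*N + N*V
(-4505980 + 3061154)/(3468771/w + u(293, -46)) = (-4505980 + 3061154)/(3468771/4170001 - 46*(-1228 + 293)) = -1444826/(3468771*(1/4170001) - 46*(-935)) = -1444826/(3468771/4170001 + 43010) = -1444826/179355211781/4170001 = -1444826*4170001/179355211781 = -6024925864826/179355211781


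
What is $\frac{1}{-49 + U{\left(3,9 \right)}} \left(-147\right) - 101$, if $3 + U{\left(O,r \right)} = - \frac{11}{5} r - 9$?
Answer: $- \frac{40069}{404} \approx -99.181$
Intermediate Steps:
$U{\left(O,r \right)} = -12 - \frac{11 r}{5}$ ($U{\left(O,r \right)} = -3 + \left(- \frac{11}{5} r - 9\right) = -3 + \left(\left(-11\right) \frac{1}{5} r - 9\right) = -3 - \left(9 + \frac{11 r}{5}\right) = -12 - \frac{11 r}{5}$)
$\frac{1}{-49 + U{\left(3,9 \right)}} \left(-147\right) - 101 = \frac{1}{-49 - \frac{159}{5}} \left(-147\right) - 101 = \frac{1}{- \frac{404}{5}} \left(-147\right) - 101 = \left(- \frac{5}{404}\right) \left(-147\right) - 101 = \frac{735}{404} - 101 = - \frac{40069}{404}$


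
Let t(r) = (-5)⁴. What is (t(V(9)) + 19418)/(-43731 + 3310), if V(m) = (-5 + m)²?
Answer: -20043/40421 ≈ -0.49586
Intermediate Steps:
t(r) = 625
(t(V(9)) + 19418)/(-43731 + 3310) = (625 + 19418)/(-43731 + 3310) = 20043/(-40421) = 20043*(-1/40421) = -20043/40421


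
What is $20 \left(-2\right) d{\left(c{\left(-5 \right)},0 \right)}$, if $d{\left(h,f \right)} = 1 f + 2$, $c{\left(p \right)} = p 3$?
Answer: $-80$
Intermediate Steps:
$c{\left(p \right)} = 3 p$
$d{\left(h,f \right)} = 2 + f$ ($d{\left(h,f \right)} = f + 2 = 2 + f$)
$20 \left(-2\right) d{\left(c{\left(-5 \right)},0 \right)} = 20 \left(-2\right) \left(2 + 0\right) = \left(-40\right) 2 = -80$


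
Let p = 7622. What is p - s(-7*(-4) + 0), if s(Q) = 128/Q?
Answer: 53322/7 ≈ 7617.4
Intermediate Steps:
p - s(-7*(-4) + 0) = 7622 - 128/(-7*(-4) + 0) = 7622 - 128/(28 + 0) = 7622 - 128/28 = 7622 - 1*32/7 = 7622 - 32/7 = 53322/7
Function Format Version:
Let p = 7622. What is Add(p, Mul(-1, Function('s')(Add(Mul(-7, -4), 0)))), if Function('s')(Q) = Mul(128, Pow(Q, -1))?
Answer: Rational(53322, 7) ≈ 7617.4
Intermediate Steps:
Add(p, Mul(-1, Function('s')(Add(Mul(-7, -4), 0)))) = Add(7622, Mul(-1, Mul(128, Pow(Add(Mul(-7, -4), 0), -1)))) = Add(7622, Mul(-1, Mul(128, Pow(Add(28, 0), -1)))) = Add(7622, Mul(-1, Mul(128, Pow(28, -1)))) = Add(7622, Mul(-1, Mul(128, Rational(1, 28)))) = Add(7622, Mul(-1, Rational(32, 7))) = Add(7622, Rational(-32, 7)) = Rational(53322, 7)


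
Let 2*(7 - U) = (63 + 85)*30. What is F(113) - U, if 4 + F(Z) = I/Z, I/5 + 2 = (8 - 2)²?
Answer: 249787/113 ≈ 2210.5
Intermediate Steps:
I = 170 (I = -10 + 5*(8 - 2)² = -10 + 5*6² = -10 + 5*36 = -10 + 180 = 170)
U = -2213 (U = 7 - (63 + 85)*30/2 = 7 - 74*30 = 7 - ½*4440 = 7 - 2220 = -2213)
F(Z) = -4 + 170/Z
F(113) - U = (-4 + 170/113) - 1*(-2213) = (-4 + 170*(1/113)) + 2213 = (-4 + 170/113) + 2213 = -282/113 + 2213 = 249787/113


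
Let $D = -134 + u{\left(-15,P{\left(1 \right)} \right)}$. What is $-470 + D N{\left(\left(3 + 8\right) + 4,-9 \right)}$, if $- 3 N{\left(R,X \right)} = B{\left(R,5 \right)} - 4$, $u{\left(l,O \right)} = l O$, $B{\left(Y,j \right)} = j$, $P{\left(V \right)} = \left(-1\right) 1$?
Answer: $- \frac{1291}{3} \approx -430.33$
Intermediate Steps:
$P{\left(V \right)} = -1$
$u{\left(l,O \right)} = O l$
$N{\left(R,X \right)} = - \frac{1}{3}$ ($N{\left(R,X \right)} = - \frac{5 - 4}{3} = \left(- \frac{1}{3}\right) 1 = - \frac{1}{3}$)
$D = -119$ ($D = -134 - -15 = -134 + 15 = -119$)
$-470 + D N{\left(\left(3 + 8\right) + 4,-9 \right)} = -470 - - \frac{119}{3} = -470 + \frac{119}{3} = - \frac{1291}{3}$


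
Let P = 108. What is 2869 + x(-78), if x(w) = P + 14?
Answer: 2991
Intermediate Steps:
x(w) = 122 (x(w) = 108 + 14 = 122)
2869 + x(-78) = 2869 + 122 = 2991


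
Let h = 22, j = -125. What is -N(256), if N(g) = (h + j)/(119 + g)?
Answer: 103/375 ≈ 0.27467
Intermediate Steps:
N(g) = -103/(119 + g) (N(g) = (22 - 125)/(119 + g) = -103/(119 + g))
-N(256) = -(-103)/(119 + 256) = -(-103)/375 = -1*(-103/375) = 103/375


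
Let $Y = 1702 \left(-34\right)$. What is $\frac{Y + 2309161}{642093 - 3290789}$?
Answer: $- \frac{2251293}{2648696} \approx -0.84996$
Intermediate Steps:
$Y = -57868$
$\frac{Y + 2309161}{642093 - 3290789} = \frac{-57868 + 2309161}{642093 - 3290789} = \frac{2251293}{-2648696} = 2251293 \left(- \frac{1}{2648696}\right) = - \frac{2251293}{2648696}$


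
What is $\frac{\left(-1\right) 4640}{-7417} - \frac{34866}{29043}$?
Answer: $- \frac{13760178}{23934659} \approx -0.57491$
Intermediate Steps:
$\frac{\left(-1\right) 4640}{-7417} - \frac{34866}{29043} = \left(-4640\right) \left(- \frac{1}{7417}\right) - \frac{3874}{3227} = \frac{4640}{7417} - \frac{3874}{3227} = - \frac{13760178}{23934659}$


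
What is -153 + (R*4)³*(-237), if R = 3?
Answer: -409689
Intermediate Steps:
-153 + (R*4)³*(-237) = -153 + (3*4)³*(-237) = -153 + 12³*(-237) = -153 + 1728*(-237) = -153 - 409536 = -409689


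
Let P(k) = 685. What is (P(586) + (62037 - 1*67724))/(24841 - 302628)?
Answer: 5002/277787 ≈ 0.018007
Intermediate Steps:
(P(586) + (62037 - 1*67724))/(24841 - 302628) = (685 + (62037 - 1*67724))/(24841 - 302628) = (685 + (62037 - 67724))/(-277787) = (685 - 5687)*(-1/277787) = -5002*(-1/277787) = 5002/277787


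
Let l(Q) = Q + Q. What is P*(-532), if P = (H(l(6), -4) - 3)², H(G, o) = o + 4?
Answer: -4788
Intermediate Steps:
l(Q) = 2*Q
H(G, o) = 4 + o
P = 9 (P = ((4 - 4) - 3)² = (0 - 3)² = (-3)² = 9)
P*(-532) = 9*(-532) = -4788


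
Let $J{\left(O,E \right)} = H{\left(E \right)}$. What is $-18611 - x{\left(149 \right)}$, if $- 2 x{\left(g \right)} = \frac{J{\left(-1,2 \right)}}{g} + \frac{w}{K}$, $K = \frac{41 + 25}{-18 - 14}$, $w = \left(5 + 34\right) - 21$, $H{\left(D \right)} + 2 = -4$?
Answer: $- \frac{30510614}{1639} \approx -18615.0$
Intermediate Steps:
$H{\left(D \right)} = -6$ ($H{\left(D \right)} = -2 - 4 = -6$)
$w = 18$ ($w = 39 - 21 = 18$)
$K = - \frac{33}{16}$ ($K = \frac{66}{-32} = 66 \left(- \frac{1}{32}\right) = - \frac{33}{16} \approx -2.0625$)
$J{\left(O,E \right)} = -6$
$x{\left(g \right)} = \frac{48}{11} + \frac{3}{g}$ ($x{\left(g \right)} = - \frac{- \frac{6}{g} + \frac{18}{- \frac{33}{16}}}{2} = - \frac{- \frac{6}{g} + 18 \left(- \frac{16}{33}\right)}{2} = - \frac{- \frac{6}{g} - \frac{96}{11}}{2} = - \frac{- \frac{96}{11} - \frac{6}{g}}{2} = \frac{48}{11} + \frac{3}{g}$)
$-18611 - x{\left(149 \right)} = -18611 - \left(\frac{48}{11} + \frac{3}{149}\right) = -18611 - \frac{7185}{1639} = - \frac{30510614}{1639}$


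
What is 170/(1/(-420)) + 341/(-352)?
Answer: -2284831/32 ≈ -71401.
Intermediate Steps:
170/(1/(-420)) + 341/(-352) = 170/(-1/420) + 341*(-1/352) = 170*(-420) - 31/32 = -71400 - 31/32 = -2284831/32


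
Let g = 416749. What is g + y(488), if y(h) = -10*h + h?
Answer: 412357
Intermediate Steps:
y(h) = -9*h
g + y(488) = 416749 - 9*488 = 416749 - 4392 = 412357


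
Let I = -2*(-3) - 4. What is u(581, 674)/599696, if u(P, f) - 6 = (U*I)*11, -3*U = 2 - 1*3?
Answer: 5/224886 ≈ 2.2233e-5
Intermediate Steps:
I = 2 (I = 6 - 4 = 2)
U = 1/3 (U = -(2 - 1*3)/3 = -(2 - 3)/3 = -1/3*(-1) = 1/3 ≈ 0.33333)
u(P, f) = 40/3 (u(P, f) = 6 + ((1/3)*2)*11 = 6 + (2/3)*11 = 6 + 22/3 = 40/3)
u(581, 674)/599696 = (40/3)/599696 = (40/3)*(1/599696) = 5/224886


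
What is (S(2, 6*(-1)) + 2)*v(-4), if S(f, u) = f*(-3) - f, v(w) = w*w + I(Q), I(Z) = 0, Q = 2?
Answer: -96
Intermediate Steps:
v(w) = w² (v(w) = w*w + 0 = w² + 0 = w²)
S(f, u) = -4*f (S(f, u) = -3*f - f = -4*f)
(S(2, 6*(-1)) + 2)*v(-4) = (-4*2 + 2)*(-4)² = (-8 + 2)*16 = -6*16 = -96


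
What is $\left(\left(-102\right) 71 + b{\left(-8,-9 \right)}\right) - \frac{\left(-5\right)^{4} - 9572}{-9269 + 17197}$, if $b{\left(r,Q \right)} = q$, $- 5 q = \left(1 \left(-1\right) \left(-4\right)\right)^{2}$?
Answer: $- \frac{287154993}{39640} \approx -7244.1$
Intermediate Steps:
$q = - \frac{16}{5}$ ($q = - \frac{\left(1 \left(-1\right) \left(-4\right)\right)^{2}}{5} = - \frac{\left(\left(-1\right) \left(-4\right)\right)^{2}}{5} = - \frac{4^{2}}{5} = \left(- \frac{1}{5}\right) 16 = - \frac{16}{5} \approx -3.2$)
$b{\left(r,Q \right)} = - \frac{16}{5}$
$\left(\left(-102\right) 71 + b{\left(-8,-9 \right)}\right) - \frac{\left(-5\right)^{4} - 9572}{-9269 + 17197} = \left(\left(-102\right) 71 - \frac{16}{5}\right) - \frac{\left(-5\right)^{4} - 9572}{-9269 + 17197} = \left(-7242 - \frac{16}{5}\right) - \frac{625 - 9572}{7928} = - \frac{36226}{5} - \left(-8947\right) \frac{1}{7928} = - \frac{36226}{5} - - \frac{8947}{7928} = - \frac{36226}{5} + \frac{8947}{7928} = - \frac{287154993}{39640}$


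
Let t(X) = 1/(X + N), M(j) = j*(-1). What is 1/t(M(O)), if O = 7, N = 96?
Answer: 89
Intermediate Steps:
M(j) = -j
t(X) = 1/(96 + X) (t(X) = 1/(X + 96) = 1/(96 + X))
1/t(M(O)) = 1/(1/(96 - 1*7)) = 1/(1/(96 - 7)) = 1/(1/89) = 89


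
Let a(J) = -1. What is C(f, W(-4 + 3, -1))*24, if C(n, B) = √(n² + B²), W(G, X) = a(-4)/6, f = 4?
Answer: 4*√577 ≈ 96.083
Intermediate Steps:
W(G, X) = -⅙ (W(G, X) = -1/6 = -1*⅙ = -⅙)
C(n, B) = √(B² + n²)
C(f, W(-4 + 3, -1))*24 = √((-⅙)² + 4²)*24 = √(1/36 + 16)*24 = √(577/36)*24 = (√577/6)*24 = 4*√577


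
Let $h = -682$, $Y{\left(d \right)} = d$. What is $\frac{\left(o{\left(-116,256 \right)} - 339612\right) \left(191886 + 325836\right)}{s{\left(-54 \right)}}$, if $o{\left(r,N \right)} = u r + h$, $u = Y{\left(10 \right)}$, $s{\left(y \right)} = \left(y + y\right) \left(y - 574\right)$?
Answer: $- \frac{4910506883}{1884} \approx -2.6064 \cdot 10^{6}$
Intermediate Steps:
$s{\left(y \right)} = 2 y \left(-574 + y\right)$
$u = 10$
$o{\left(r,N \right)} = -682 + 10 r$ ($o{\left(r,N \right)} = 10 r - 682 = -682 + 10 r$)
$\frac{\left(o{\left(-116,256 \right)} - 339612\right) \left(191886 + 325836\right)}{s{\left(-54 \right)}} = \frac{\left(\left(-682 + 10 \left(-116\right)\right) - 339612\right) \left(191886 + 325836\right)}{2 \left(-54\right) \left(-574 - 54\right)} = \frac{\left(\left(-682 - 1160\right) - 339612\right) 517722}{2 \left(-54\right) \left(-628\right)} = \frac{\left(-1842 - 339612\right) 517722}{67824} = \left(-341454\right) 517722 \cdot \frac{1}{67824} = \left(-176778247788\right) \frac{1}{67824} = - \frac{4910506883}{1884}$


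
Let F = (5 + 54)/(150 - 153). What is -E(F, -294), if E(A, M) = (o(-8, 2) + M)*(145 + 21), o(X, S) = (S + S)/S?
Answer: 48472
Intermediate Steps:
F = -59/3 (F = 59/(-3) = 59*(-⅓) = -59/3 ≈ -19.667)
o(X, S) = 2 (o(X, S) = (2*S)/S = 2)
E(A, M) = 332 + 166*M (E(A, M) = (2 + M)*(145 + 21) = (2 + M)*166 = 332 + 166*M)
-E(F, -294) = -(332 + 166*(-294)) = -(332 - 48804) = -1*(-48472) = 48472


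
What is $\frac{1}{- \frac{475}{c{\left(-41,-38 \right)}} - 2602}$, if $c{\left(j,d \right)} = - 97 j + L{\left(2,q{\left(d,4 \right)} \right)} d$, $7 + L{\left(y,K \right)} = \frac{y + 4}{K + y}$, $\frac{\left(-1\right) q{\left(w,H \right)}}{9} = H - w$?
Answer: $- \frac{398899}{1037979848} \approx -0.0003843$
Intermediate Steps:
$q{\left(w,H \right)} = - 9 H + 9 w$ ($q{\left(w,H \right)} = - 9 \left(H - w\right) = - 9 H + 9 w$)
$L{\left(y,K \right)} = -7 + \frac{4 + y}{K + y}$ ($L{\left(y,K \right)} = -7 + \frac{y + 4}{K + y} = -7 + \frac{4 + y}{K + y}$)
$c{\left(j,d \right)} = - 97 j + \frac{d \left(244 - 63 d\right)}{-34 + 9 d}$ ($c{\left(j,d \right)} = - 97 j + \frac{4 - 7 \left(\left(-9\right) 4 + 9 d\right) - 12}{\left(\left(-9\right) 4 + 9 d\right) + 2} d = - 97 j + \frac{4 - 7 \left(-36 + 9 d\right) - 12}{\left(-36 + 9 d\right) + 2} d = - 97 j + \frac{4 - \left(-252 + 63 d\right) - 12}{-34 + 9 d} d = - 97 j + \frac{244 - 63 d}{-34 + 9 d} d = - 97 j + \frac{d \left(244 - 63 d\right)}{-34 + 9 d}$)
$\frac{1}{- \frac{475}{c{\left(-41,-38 \right)}} - 2602} = \frac{1}{- \frac{475}{\frac{1}{-34 + 9 \left(-38\right)} \left(\left(-1\right) \left(-38\right) \left(-244 + 63 \left(-38\right)\right) - - 3977 \left(-34 + 9 \left(-38\right)\right)\right)} - 2602} = \frac{1}{- \frac{475}{\frac{1}{-34 - 342} \left(\left(-1\right) \left(-38\right) \left(-244 - 2394\right) - - 3977 \left(-34 - 342\right)\right)} - 2602} = \frac{1}{- \frac{475}{\frac{1}{-376} \left(\left(-1\right) \left(-38\right) \left(-2638\right) - \left(-3977\right) \left(-376\right)\right)} - 2602} = \frac{1}{- \frac{475}{\left(- \frac{1}{376}\right) \left(-100244 - 1495352\right)} - 2602} = \frac{1}{- \frac{475}{\left(- \frac{1}{376}\right) \left(-1595596\right)} - 2602} = \frac{1}{- \frac{475}{\frac{398899}{94}} - 2602} = \frac{1}{\left(-475\right) \frac{94}{398899} - 2602} = \frac{1}{- \frac{44650}{398899} - 2602} = \frac{1}{- \frac{1037979848}{398899}} = - \frac{398899}{1037979848}$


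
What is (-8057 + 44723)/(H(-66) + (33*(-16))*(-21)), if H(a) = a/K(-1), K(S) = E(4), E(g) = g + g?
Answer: 48888/14773 ≈ 3.3093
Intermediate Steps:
E(g) = 2*g
K(S) = 8 (K(S) = 2*4 = 8)
H(a) = a/8
(-8057 + 44723)/(H(-66) + (33*(-16))*(-21)) = (-8057 + 44723)/((⅛)*(-66) + (33*(-16))*(-21)) = 36666/(-33/4 - 528*(-21)) = 36666/(-33/4 + 11088) = 36666/(44319/4) = 36666*(4/44319) = 48888/14773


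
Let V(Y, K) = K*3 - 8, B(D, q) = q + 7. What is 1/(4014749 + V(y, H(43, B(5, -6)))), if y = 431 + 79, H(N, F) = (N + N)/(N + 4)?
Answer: 47/188693085 ≈ 2.4908e-7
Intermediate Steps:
B(D, q) = 7 + q
H(N, F) = 2*N/(4 + N) (H(N, F) = (2*N)/(4 + N) = 2*N/(4 + N))
y = 510
V(Y, K) = -8 + 3*K (V(Y, K) = 3*K - 8 = -8 + 3*K)
1/(4014749 + V(y, H(43, B(5, -6)))) = 1/(4014749 + (-8 + 3*(2*43/(4 + 43)))) = 1/(4014749 + (-8 + 3*(2*43/47))) = 1/(4014749 + (-8 + 3*(2*43*(1/47)))) = 1/(4014749 + (-8 + 3*(86/47))) = 1/(4014749 + (-8 + 258/47)) = 1/(4014749 - 118/47) = 1/(188693085/47) = 47/188693085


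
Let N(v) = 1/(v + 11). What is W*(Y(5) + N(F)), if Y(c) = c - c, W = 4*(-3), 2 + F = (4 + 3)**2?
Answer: -6/29 ≈ -0.20690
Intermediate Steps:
F = 47 (F = -2 + (4 + 3)**2 = -2 + 7**2 = -2 + 49 = 47)
N(v) = 1/(11 + v)
W = -12
Y(c) = 0
W*(Y(5) + N(F)) = -12*(0 + 1/(11 + 47)) = -12*(0 + 1/58) = -12*1/58 = -6/29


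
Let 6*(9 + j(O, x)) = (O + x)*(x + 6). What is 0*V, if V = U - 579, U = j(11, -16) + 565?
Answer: 0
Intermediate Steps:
j(O, x) = -9 + (6 + x)*(O + x)/6 (j(O, x) = -9 + ((O + x)*(x + 6))/6 = -9 + ((O + x)*(6 + x))/6 = -9 + ((6 + x)*(O + x))/6 = -9 + (6 + x)*(O + x)/6)
U = 1693/3 (U = (-9 + 11 - 16 + (1/6)*(-16)**2 + (1/6)*11*(-16)) + 565 = (-9 + 11 - 16 + (1/6)*256 - 88/3) + 565 = (-9 + 11 - 16 + 128/3 - 88/3) + 565 = -2/3 + 565 = 1693/3 ≈ 564.33)
V = -44/3 (V = 1693/3 - 579 = -44/3 ≈ -14.667)
0*V = 0*(-44/3) = 0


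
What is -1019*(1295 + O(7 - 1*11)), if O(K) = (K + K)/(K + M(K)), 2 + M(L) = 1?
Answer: -6606177/5 ≈ -1.3212e+6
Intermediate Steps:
M(L) = -1 (M(L) = -2 + 1 = -1)
O(K) = 2*K/(-1 + K) (O(K) = (K + K)/(K - 1) = (2*K)/(-1 + K) = 2*K/(-1 + K))
-1019*(1295 + O(7 - 1*11)) = -1019*(1295 + 2*(7 - 1*11)/(-1 + (7 - 1*11))) = -1019*(1295 + 2*(7 - 11)/(-1 + (7 - 11))) = -1019*(1295 + 2*(-4)/(-1 - 4)) = -1019*(1295 + 2*(-4)/(-5)) = -1019*(1295 + 2*(-4)*(-⅕)) = -1019*(1295 + 8/5) = -1019*6483/5 = -6606177/5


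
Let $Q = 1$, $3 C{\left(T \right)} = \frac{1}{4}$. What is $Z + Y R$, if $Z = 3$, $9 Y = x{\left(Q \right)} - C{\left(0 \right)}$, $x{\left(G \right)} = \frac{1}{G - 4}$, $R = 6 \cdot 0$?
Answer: $3$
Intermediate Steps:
$R = 0$
$C{\left(T \right)} = \frac{1}{12}$ ($C{\left(T \right)} = \frac{1}{3 \cdot 4} = \frac{1}{3} \cdot \frac{1}{4} = \frac{1}{12}$)
$x{\left(G \right)} = \frac{1}{-4 + G}$
$Y = - \frac{5}{108}$ ($Y = \frac{\frac{1}{-4 + 1} - \frac{1}{12}}{9} = \frac{\frac{1}{-3} - \frac{1}{12}}{9} = \frac{- \frac{1}{3} - \frac{1}{12}}{9} = \frac{1}{9} \left(- \frac{5}{12}\right) = - \frac{5}{108} \approx -0.046296$)
$Z + Y R = 3 - 0 = 3 + 0 = 3$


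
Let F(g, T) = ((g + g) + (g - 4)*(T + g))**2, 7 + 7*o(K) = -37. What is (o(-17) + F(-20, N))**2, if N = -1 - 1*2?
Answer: 3367092881296/49 ≈ 6.8716e+10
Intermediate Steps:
N = -3 (N = -1 - 2 = -3)
o(K) = -44/7 (o(K) = -1 + (1/7)*(-37) = -1 - 37/7 = -44/7)
F(g, T) = (2*g + (-4 + g)*(T + g))**2
(o(-17) + F(-20, N))**2 = (-44/7 + ((-20)**2 - 4*(-3) - 2*(-20) - 3*(-20))**2)**2 = (-44/7 + (400 + 12 + 40 + 60)**2)**2 = (-44/7 + 512**2)**2 = (-44/7 + 262144)**2 = (1834964/7)**2 = 3367092881296/49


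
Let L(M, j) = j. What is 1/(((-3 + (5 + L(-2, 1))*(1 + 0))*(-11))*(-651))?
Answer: 1/21483 ≈ 4.6548e-5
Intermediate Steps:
1/(((-3 + (5 + L(-2, 1))*(1 + 0))*(-11))*(-651)) = 1/(((-3 + (5 + 1)*(1 + 0))*(-11))*(-651)) = 1/(((-3 + 6*1)*(-11))*(-651)) = 1/(((-3 + 6)*(-11))*(-651)) = 1/((3*(-11))*(-651)) = 1/(-33*(-651)) = 1/21483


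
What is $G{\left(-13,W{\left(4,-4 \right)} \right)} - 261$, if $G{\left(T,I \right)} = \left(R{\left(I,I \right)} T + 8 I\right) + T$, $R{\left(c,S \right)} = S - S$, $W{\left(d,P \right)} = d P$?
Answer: $-402$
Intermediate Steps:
$W{\left(d,P \right)} = P d$
$R{\left(c,S \right)} = 0$
$G{\left(T,I \right)} = T + 8 I$ ($G{\left(T,I \right)} = \left(0 T + 8 I\right) + T = \left(0 + 8 I\right) + T = 8 I + T = T + 8 I$)
$G{\left(-13,W{\left(4,-4 \right)} \right)} - 261 = \left(-13 + 8 \left(\left(-4\right) 4\right)\right) - 261 = \left(-13 + 8 \left(-16\right)\right) - 261 = \left(-13 - 128\right) - 261 = -141 - 261 = -402$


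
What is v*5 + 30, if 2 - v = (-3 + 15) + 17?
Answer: -105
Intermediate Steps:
v = -27 (v = 2 - ((-3 + 15) + 17) = 2 - (12 + 17) = 2 - 1*29 = 2 - 29 = -27)
v*5 + 30 = -27*5 + 30 = -135 + 30 = -105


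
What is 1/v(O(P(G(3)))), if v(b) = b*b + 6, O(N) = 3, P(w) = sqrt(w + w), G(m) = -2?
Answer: 1/15 ≈ 0.066667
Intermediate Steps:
P(w) = sqrt(2)*sqrt(w) (P(w) = sqrt(2*w) = sqrt(2)*sqrt(w))
v(b) = 6 + b**2 (v(b) = b**2 + 6 = 6 + b**2)
1/v(O(P(G(3)))) = 1/(6 + 3**2) = 1/(6 + 9) = 1/15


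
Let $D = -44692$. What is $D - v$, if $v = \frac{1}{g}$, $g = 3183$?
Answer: $- \frac{142254637}{3183} \approx -44692.0$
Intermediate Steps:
$v = \frac{1}{3183} \approx 0.00031417$
$D - v = -44692 - \frac{1}{3183} = - \frac{142254637}{3183}$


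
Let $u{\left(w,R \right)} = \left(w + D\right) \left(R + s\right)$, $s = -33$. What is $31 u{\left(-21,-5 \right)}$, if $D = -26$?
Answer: $55366$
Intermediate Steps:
$u{\left(w,R \right)} = \left(-33 + R\right) \left(-26 + w\right)$ ($u{\left(w,R \right)} = \left(w - 26\right) \left(R - 33\right) = \left(-26 + w\right) \left(-33 + R\right) = \left(-33 + R\right) \left(-26 + w\right)$)
$31 u{\left(-21,-5 \right)} = 31 \left(858 - -693 - -130 - -105\right) = 31 \left(858 + 693 + 130 + 105\right) = 31 \cdot 1786 = 55366$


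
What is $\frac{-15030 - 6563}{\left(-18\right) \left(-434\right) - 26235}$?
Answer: $\frac{21593}{18423} \approx 1.1721$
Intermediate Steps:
$\frac{-15030 - 6563}{\left(-18\right) \left(-434\right) - 26235} = - \frac{21593}{7812 - 26235} = - \frac{21593}{-18423} = \left(-21593\right) \left(- \frac{1}{18423}\right) = \frac{21593}{18423}$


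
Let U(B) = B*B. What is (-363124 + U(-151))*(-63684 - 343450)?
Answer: 138557064282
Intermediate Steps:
U(B) = B**2
(-363124 + U(-151))*(-63684 - 343450) = (-363124 + (-151)**2)*(-63684 - 343450) = (-363124 + 22801)*(-407134) = -340323*(-407134) = 138557064282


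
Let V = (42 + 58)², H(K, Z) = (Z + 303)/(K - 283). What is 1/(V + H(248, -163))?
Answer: 1/9996 ≈ 0.00010004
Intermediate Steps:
H(K, Z) = (303 + Z)/(-283 + K)
V = 10000 (V = 100² = 10000)
1/(V + H(248, -163)) = 1/(10000 + (303 - 163)/(-283 + 248)) = 1/(10000 + 140/(-35)) = 1/(10000 - 1/35*140) = 1/(10000 - 4) = 1/9996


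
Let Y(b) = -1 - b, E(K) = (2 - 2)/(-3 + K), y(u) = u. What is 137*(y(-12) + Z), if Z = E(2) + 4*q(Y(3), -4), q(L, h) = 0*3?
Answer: -1644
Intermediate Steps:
E(K) = 0 (E(K) = 0/(-3 + K) = 0)
q(L, h) = 0
Z = 0 (Z = 0 + 4*0 = 0 + 0 = 0)
137*(y(-12) + Z) = 137*(-12 + 0) = 137*(-12) = -1644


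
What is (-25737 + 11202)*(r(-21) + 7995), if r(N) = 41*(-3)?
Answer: -114419520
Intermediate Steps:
r(N) = -123
(-25737 + 11202)*(r(-21) + 7995) = (-25737 + 11202)*(-123 + 7995) = -14535*7872 = -114419520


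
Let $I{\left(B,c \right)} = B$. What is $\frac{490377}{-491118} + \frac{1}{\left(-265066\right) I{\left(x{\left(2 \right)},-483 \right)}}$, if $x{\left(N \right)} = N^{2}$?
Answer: $- \frac{86654928441}{86785789192} \approx -0.99849$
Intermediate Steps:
$\frac{490377}{-491118} + \frac{1}{\left(-265066\right) I{\left(x{\left(2 \right)},-483 \right)}} = \frac{490377}{-491118} + \frac{1}{\left(-265066\right) 2^{2}} = 490377 \left(- \frac{1}{491118}\right) - \frac{1}{265066 \cdot 4} = - \frac{163459}{163706} - \frac{1}{1060264} = - \frac{86654928441}{86785789192}$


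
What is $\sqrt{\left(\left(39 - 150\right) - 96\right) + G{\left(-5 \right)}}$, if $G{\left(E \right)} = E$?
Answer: $2 i \sqrt{53} \approx 14.56 i$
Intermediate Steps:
$\sqrt{\left(\left(39 - 150\right) - 96\right) + G{\left(-5 \right)}} = \sqrt{\left(\left(39 - 150\right) - 96\right) - 5} = \sqrt{\left(-111 - 96\right) - 5} = \sqrt{-207 - 5} = \sqrt{-212} = 2 i \sqrt{53}$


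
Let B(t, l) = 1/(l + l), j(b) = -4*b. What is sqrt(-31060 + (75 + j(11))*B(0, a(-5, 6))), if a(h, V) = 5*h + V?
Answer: I*sqrt(44851818)/38 ≈ 176.24*I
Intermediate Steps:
a(h, V) = V + 5*h
B(t, l) = 1/(2*l)
sqrt(-31060 + (75 + j(11))*B(0, a(-5, 6))) = sqrt(-31060 + (75 - 4*11)*(1/(2*(6 + 5*(-5))))) = sqrt(-31060 + (75 - 44)*(1/(2*(6 - 25)))) = sqrt(-31060 + 31*((1/2)/(-19))) = sqrt(-31060 + 31*((1/2)*(-1/19))) = sqrt(-31060 + 31*(-1/38)) = sqrt(-31060 - 31/38) = sqrt(-1180311/38) = I*sqrt(44851818)/38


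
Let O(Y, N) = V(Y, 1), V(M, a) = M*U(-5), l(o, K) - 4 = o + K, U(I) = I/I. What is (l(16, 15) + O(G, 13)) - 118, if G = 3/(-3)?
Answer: -84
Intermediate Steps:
G = -1 (G = 3*(-1/3) = -1)
U(I) = 1
l(o, K) = 4 + K + o (l(o, K) = 4 + (o + K) = 4 + (K + o) = 4 + K + o)
V(M, a) = M (V(M, a) = M*1 = M)
O(Y, N) = Y
(l(16, 15) + O(G, 13)) - 118 = ((4 + 15 + 16) - 1) - 118 = (35 - 1) - 118 = 34 - 118 = -84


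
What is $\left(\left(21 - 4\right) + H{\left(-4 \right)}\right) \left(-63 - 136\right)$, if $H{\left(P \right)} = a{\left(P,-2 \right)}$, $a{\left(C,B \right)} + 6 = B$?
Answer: $-1791$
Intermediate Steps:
$a{\left(C,B \right)} = -6 + B$
$H{\left(P \right)} = -8$ ($H{\left(P \right)} = -6 - 2 = -8$)
$\left(\left(21 - 4\right) + H{\left(-4 \right)}\right) \left(-63 - 136\right) = \left(\left(21 - 4\right) - 8\right) \left(-63 - 136\right) = \left(17 - 8\right) \left(-199\right) = 9 \left(-199\right) = -1791$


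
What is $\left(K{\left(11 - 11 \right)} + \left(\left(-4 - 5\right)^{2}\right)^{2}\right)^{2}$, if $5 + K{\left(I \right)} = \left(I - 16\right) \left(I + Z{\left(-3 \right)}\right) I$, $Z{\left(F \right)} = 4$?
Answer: $42981136$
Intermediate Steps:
$K{\left(I \right)} = -5 + I \left(-16 + I\right) \left(4 + I\right)$ ($K{\left(I \right)} = -5 + \left(I - 16\right) \left(I + 4\right) I = -5 + \left(-16 + I\right) \left(4 + I\right) I = -5 + I \left(-16 + I\right) \left(4 + I\right)$)
$\left(K{\left(11 - 11 \right)} + \left(\left(-4 - 5\right)^{2}\right)^{2}\right)^{2} = \left(\left(-5 + \left(11 - 11\right)^{3} - 64 \left(11 - 11\right) - 12 \left(11 - 11\right)^{2}\right) + \left(\left(-4 - 5\right)^{2}\right)^{2}\right)^{2} = \left(\left(-5 + \left(11 - 11\right)^{3} - 64 \left(11 - 11\right) - 12 \left(11 - 11\right)^{2}\right) + \left(\left(-9\right)^{2}\right)^{2}\right)^{2} = \left(\left(-5 + 0^{3} - 0 - 12 \cdot 0^{2}\right) + 81^{2}\right)^{2} = \left(\left(-5 + 0 + 0 - 0\right) + 6561\right)^{2} = \left(\left(-5 + 0 + 0 + 0\right) + 6561\right)^{2} = \left(-5 + 6561\right)^{2} = 6556^{2} = 42981136$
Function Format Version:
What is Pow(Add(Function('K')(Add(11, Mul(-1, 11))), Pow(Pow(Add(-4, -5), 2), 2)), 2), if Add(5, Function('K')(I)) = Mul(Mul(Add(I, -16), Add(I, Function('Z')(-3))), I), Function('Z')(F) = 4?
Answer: 42981136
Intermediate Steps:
Function('K')(I) = Add(-5, Mul(I, Add(-16, I), Add(4, I))) (Function('K')(I) = Add(-5, Mul(Mul(Add(I, -16), Add(I, 4)), I)) = Add(-5, Mul(Mul(Add(-16, I), Add(4, I)), I)) = Add(-5, Mul(I, Add(-16, I), Add(4, I))))
Pow(Add(Function('K')(Add(11, Mul(-1, 11))), Pow(Pow(Add(-4, -5), 2), 2)), 2) = Pow(Add(Add(-5, Pow(Add(11, Mul(-1, 11)), 3), Mul(-64, Add(11, Mul(-1, 11))), Mul(-12, Pow(Add(11, Mul(-1, 11)), 2))), Pow(Pow(Add(-4, -5), 2), 2)), 2) = Pow(Add(Add(-5, Pow(Add(11, -11), 3), Mul(-64, Add(11, -11)), Mul(-12, Pow(Add(11, -11), 2))), Pow(Pow(-9, 2), 2)), 2) = Pow(Add(Add(-5, Pow(0, 3), Mul(-64, 0), Mul(-12, Pow(0, 2))), Pow(81, 2)), 2) = Pow(Add(Add(-5, 0, 0, Mul(-12, 0)), 6561), 2) = Pow(Add(Add(-5, 0, 0, 0), 6561), 2) = Pow(Add(-5, 6561), 2) = Pow(6556, 2) = 42981136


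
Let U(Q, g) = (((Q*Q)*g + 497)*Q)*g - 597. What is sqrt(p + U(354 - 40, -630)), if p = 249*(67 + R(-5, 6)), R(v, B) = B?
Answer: 4*sqrt(767974122165) ≈ 3.5054e+6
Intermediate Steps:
U(Q, g) = -597 + Q*g*(497 + g*Q**2) (U(Q, g) = ((Q**2*g + 497)*Q)*g - 597 = ((g*Q**2 + 497)*Q)*g - 597 = ((497 + g*Q**2)*Q)*g - 597 = (Q*(497 + g*Q**2))*g - 597 = Q*g*(497 + g*Q**2) - 597 = -597 + Q*g*(497 + g*Q**2))
p = 18177 (p = 249*(67 + 6) = 249*73 = 18177)
sqrt(p + U(354 - 40, -630)) = sqrt(18177 + (-597 + (354 - 40)**3*(-630)**2 + 497*(354 - 40)*(-630))) = sqrt(18177 + (-597 + 314**3*396900 + 497*314*(-630))) = sqrt(18177 + (-597 + 30959144*396900 - 98316540)) = sqrt(18177 + (-597 + 12287684253600 - 98316540)) = sqrt(18177 + 12287585936463) = sqrt(12287585954640) = 4*sqrt(767974122165)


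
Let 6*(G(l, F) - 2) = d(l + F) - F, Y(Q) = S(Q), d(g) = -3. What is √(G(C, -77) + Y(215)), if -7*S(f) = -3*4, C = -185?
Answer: √7077/21 ≈ 4.0060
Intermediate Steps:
S(f) = 12/7 (S(f) = -(-3)*4/7 = -⅐*(-12) = 12/7)
Y(Q) = 12/7
G(l, F) = 3/2 - F/6 (G(l, F) = 2 + (-3 - F)/6 = 2 + (-½ - F/6) = 3/2 - F/6)
√(G(C, -77) + Y(215)) = √((3/2 - ⅙*(-77)) + 12/7) = √((3/2 + 77/6) + 12/7) = √(43/3 + 12/7) = √(337/21) = √7077/21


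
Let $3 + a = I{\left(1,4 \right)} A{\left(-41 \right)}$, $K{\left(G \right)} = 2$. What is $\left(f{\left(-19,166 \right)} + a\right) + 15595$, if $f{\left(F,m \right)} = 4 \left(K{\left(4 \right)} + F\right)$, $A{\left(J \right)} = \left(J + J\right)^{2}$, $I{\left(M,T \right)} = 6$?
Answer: $55868$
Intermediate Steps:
$A{\left(J \right)} = 4 J^{2}$ ($A{\left(J \right)} = \left(2 J\right)^{2} = 4 J^{2}$)
$f{\left(F,m \right)} = 8 + 4 F$ ($f{\left(F,m \right)} = 4 \left(2 + F\right) = 8 + 4 F$)
$a = 40341$ ($a = -3 + 6 \cdot 4 \left(-41\right)^{2} = -3 + 6 \cdot 4 \cdot 1681 = -3 + 6 \cdot 6724 = -3 + 40344 = 40341$)
$\left(f{\left(-19,166 \right)} + a\right) + 15595 = \left(\left(8 + 4 \left(-19\right)\right) + 40341\right) + 15595 = \left(\left(8 - 76\right) + 40341\right) + 15595 = \left(-68 + 40341\right) + 15595 = 40273 + 15595 = 55868$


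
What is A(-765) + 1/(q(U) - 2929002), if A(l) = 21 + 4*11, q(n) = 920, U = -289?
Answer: 190325329/2928082 ≈ 65.000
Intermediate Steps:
A(l) = 65 (A(l) = 21 + 44 = 65)
A(-765) + 1/(q(U) - 2929002) = 65 + 1/(920 - 2929002) = 65 + 1/(-2928082) = 65 - 1/2928082 = 190325329/2928082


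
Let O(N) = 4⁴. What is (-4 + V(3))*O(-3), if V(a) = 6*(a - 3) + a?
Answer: -256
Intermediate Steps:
O(N) = 256
V(a) = -18 + 7*a (V(a) = 6*(-3 + a) + a = (-18 + 6*a) + a = -18 + 7*a)
(-4 + V(3))*O(-3) = (-4 + (-18 + 7*3))*256 = (-4 + (-18 + 21))*256 = (-4 + 3)*256 = -1*256 = -256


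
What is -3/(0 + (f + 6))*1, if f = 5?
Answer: -3/11 ≈ -0.27273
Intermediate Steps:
-3/(0 + (f + 6))*1 = -3/(0 + (5 + 6))*1 = -3/(0 + 11)*1 = -3/11*1 = -3/11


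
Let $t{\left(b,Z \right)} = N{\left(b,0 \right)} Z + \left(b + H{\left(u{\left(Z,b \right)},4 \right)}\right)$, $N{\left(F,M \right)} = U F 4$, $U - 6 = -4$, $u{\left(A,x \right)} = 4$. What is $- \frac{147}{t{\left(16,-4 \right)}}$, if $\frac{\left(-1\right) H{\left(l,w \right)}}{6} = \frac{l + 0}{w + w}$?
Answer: $\frac{147}{499} \approx 0.29459$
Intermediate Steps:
$U = 2$ ($U = 6 - 4 = 2$)
$H{\left(l,w \right)} = - \frac{3 l}{w}$ ($H{\left(l,w \right)} = - 6 \frac{l + 0}{w + w} = - 6 \frac{l}{2 w} = - \frac{3 l}{w}$)
$N{\left(F,M \right)} = 8 F$ ($N{\left(F,M \right)} = 2 F 4 = 8 F$)
$t{\left(b,Z \right)} = -3 + b + 8 Z b$ ($t{\left(b,Z \right)} = 8 b Z + \left(b - \frac{12}{4}\right) = 8 Z b + \left(b - 12 \cdot \frac{1}{4}\right) = 8 Z b + \left(b - 3\right) = 8 Z b + \left(-3 + b\right) = -3 + b + 8 Z b$)
$- \frac{147}{t{\left(16,-4 \right)}} = - \frac{147}{-3 + 16 + 8 \left(-4\right) 16} = - \frac{147}{-3 + 16 - 512} = - \frac{147}{-499} = \left(-147\right) \left(- \frac{1}{499}\right) = \frac{147}{499}$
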